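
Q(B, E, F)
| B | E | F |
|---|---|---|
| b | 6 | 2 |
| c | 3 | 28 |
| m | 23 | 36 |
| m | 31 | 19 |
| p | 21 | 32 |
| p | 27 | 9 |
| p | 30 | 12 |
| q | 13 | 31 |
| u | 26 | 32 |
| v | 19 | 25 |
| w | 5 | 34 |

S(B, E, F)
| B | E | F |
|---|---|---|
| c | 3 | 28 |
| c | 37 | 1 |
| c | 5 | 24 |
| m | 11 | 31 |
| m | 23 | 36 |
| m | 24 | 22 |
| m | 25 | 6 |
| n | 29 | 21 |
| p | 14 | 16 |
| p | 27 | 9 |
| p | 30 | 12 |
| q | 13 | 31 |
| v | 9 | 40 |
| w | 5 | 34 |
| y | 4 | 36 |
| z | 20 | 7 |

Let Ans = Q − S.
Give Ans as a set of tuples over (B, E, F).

{(b, 6, 2), (m, 31, 19), (p, 21, 32), (u, 26, 32), (v, 19, 25)}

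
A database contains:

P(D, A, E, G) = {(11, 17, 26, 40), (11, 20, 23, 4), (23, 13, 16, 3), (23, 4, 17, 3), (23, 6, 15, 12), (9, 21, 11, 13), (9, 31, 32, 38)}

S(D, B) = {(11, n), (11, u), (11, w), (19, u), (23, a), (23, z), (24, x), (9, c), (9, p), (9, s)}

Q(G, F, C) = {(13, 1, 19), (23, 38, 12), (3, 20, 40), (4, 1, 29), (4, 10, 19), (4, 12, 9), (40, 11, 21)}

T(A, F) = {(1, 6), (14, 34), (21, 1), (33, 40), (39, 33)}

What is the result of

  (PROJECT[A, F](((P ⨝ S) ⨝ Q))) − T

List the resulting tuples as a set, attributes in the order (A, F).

Joining P and S on D yields {(11, 17, 26, 40, n), (11, 17, 26, 40, u), (11, 17, 26, 40, w), (11, 20, 23, 4, n), (11, 20, 23, 4, u), (11, 20, 23, 4, w), (23, 13, 16, 3, a), (23, 13, 16, 3, z), (23, 4, 17, 3, a), (23, 4, 17, 3, z), (23, 6, 15, 12, a), (23, 6, 15, 12, z), (9, 21, 11, 13, c), (9, 21, 11, 13, p), (9, 21, 11, 13, s), (9, 31, 32, 38, c), (9, 31, 32, 38, p), (9, 31, 32, 38, s)}.
Joining (P ⨝ S) and Q on G yields {(11, 17, 26, 40, n, 11, 21), (11, 17, 26, 40, u, 11, 21), (11, 17, 26, 40, w, 11, 21), (11, 20, 23, 4, n, 1, 29), (11, 20, 23, 4, n, 10, 19), (11, 20, 23, 4, n, 12, 9), (11, 20, 23, 4, u, 1, 29), (11, 20, 23, 4, u, 10, 19), (11, 20, 23, 4, u, 12, 9), (11, 20, 23, 4, w, 1, 29), (11, 20, 23, 4, w, 10, 19), (11, 20, 23, 4, w, 12, 9), (23, 13, 16, 3, a, 20, 40), (23, 13, 16, 3, z, 20, 40), (23, 4, 17, 3, a, 20, 40), (23, 4, 17, 3, z, 20, 40), (9, 21, 11, 13, c, 1, 19), (9, 21, 11, 13, p, 1, 19), (9, 21, 11, 13, s, 1, 19)}.
π_{A, F} gives {(13, 20), (17, 11), (20, 1), (20, 10), (20, 12), (21, 1), (4, 20)} (12 duplicate(s) eliminated).
Set difference of the two operands is {(13, 20), (17, 11), (20, 1), (20, 10), (20, 12), (4, 20)}.

{(13, 20), (17, 11), (20, 1), (20, 10), (20, 12), (4, 20)}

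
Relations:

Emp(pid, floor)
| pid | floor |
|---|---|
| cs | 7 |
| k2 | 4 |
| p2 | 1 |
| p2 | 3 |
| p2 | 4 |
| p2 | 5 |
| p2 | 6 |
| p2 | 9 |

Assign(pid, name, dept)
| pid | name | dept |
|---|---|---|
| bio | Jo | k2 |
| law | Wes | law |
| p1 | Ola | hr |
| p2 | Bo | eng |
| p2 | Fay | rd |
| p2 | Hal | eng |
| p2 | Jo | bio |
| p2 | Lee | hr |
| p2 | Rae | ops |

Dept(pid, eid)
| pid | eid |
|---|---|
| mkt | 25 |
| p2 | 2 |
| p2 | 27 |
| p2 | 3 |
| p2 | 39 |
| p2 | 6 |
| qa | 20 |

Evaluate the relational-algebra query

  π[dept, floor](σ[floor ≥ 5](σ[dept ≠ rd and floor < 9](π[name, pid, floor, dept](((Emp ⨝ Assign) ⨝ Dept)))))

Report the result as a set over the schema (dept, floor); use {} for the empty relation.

{(bio, 5), (bio, 6), (eng, 5), (eng, 6), (hr, 5), (hr, 6), (ops, 5), (ops, 6)}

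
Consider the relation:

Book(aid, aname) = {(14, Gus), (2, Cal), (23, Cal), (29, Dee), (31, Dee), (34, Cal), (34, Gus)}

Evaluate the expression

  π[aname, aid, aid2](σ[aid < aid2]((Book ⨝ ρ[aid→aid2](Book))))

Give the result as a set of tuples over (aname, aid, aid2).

{(Cal, 2, 23), (Cal, 2, 34), (Cal, 23, 34), (Dee, 29, 31), (Gus, 14, 34)}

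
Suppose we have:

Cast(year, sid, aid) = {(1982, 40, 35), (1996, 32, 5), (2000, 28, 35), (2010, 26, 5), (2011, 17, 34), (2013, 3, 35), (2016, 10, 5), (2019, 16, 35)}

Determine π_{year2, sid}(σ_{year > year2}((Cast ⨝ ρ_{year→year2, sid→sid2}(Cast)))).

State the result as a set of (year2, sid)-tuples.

{(1982, 16), (1982, 28), (1982, 3), (1996, 10), (1996, 26), (2000, 16), (2000, 3), (2010, 10), (2013, 16)}

ρ[year→year2, sid→sid2]: schema becomes (year2, sid2, aid); tuples unchanged.
Natural join on aid: {(1982, 40, 35, 1982, 40), (1982, 40, 35, 2000, 28), (1982, 40, 35, 2013, 3), (1982, 40, 35, 2019, 16), (1996, 32, 5, 1996, 32), (1996, 32, 5, 2010, 26), (1996, 32, 5, 2016, 10), (2000, 28, 35, 1982, 40), (2000, 28, 35, 2000, 28), (2000, 28, 35, 2013, 3), (2000, 28, 35, 2019, 16), (2010, 26, 5, 1996, 32), (2010, 26, 5, 2010, 26), (2010, 26, 5, 2016, 10), (2011, 17, 34, 2011, 17), (2013, 3, 35, 1982, 40), (2013, 3, 35, 2000, 28), (2013, 3, 35, 2013, 3), (2013, 3, 35, 2019, 16), (2016, 10, 5, 1996, 32), (2016, 10, 5, 2010, 26), (2016, 10, 5, 2016, 10), (2019, 16, 35, 1982, 40), (2019, 16, 35, 2000, 28), (2019, 16, 35, 2013, 3), (2019, 16, 35, 2019, 16)}
Apply σ_{year > year2}; surviving tuples: {(2000, 28, 35, 1982, 40), (2010, 26, 5, 1996, 32), (2013, 3, 35, 1982, 40), (2013, 3, 35, 2000, 28), (2016, 10, 5, 1996, 32), (2016, 10, 5, 2010, 26), (2019, 16, 35, 1982, 40), (2019, 16, 35, 2000, 28), (2019, 16, 35, 2013, 3)}
π[year2, sid]: project onto (year2, sid) → {(1982, 16), (1982, 28), (1982, 3), (1996, 10), (1996, 26), (2000, 16), (2000, 3), (2010, 10), (2013, 16)}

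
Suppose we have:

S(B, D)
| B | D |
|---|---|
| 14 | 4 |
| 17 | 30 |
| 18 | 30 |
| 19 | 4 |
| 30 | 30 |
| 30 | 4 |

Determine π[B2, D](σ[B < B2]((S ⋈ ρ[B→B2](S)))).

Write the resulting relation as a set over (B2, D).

{(18, 30), (19, 4), (30, 30), (30, 4)}

ρ[B→B2]: schema becomes (B2, D); tuples unchanged.
Natural join on D: {(14, 4, 14), (14, 4, 19), (14, 4, 30), (17, 30, 17), (17, 30, 18), (17, 30, 30), (18, 30, 17), (18, 30, 18), (18, 30, 30), (19, 4, 14), (19, 4, 19), (19, 4, 30), (30, 30, 17), (30, 30, 18), (30, 30, 30), (30, 4, 14), (30, 4, 19), (30, 4, 30)}
Filtering on B < B2 leaves {(14, 4, 19), (14, 4, 30), (17, 30, 18), (17, 30, 30), (18, 30, 30), (19, 4, 30)}.
π[B2, D]: project onto (B2, D) (2 duplicate(s) eliminated) → {(18, 30), (19, 4), (30, 30), (30, 4)}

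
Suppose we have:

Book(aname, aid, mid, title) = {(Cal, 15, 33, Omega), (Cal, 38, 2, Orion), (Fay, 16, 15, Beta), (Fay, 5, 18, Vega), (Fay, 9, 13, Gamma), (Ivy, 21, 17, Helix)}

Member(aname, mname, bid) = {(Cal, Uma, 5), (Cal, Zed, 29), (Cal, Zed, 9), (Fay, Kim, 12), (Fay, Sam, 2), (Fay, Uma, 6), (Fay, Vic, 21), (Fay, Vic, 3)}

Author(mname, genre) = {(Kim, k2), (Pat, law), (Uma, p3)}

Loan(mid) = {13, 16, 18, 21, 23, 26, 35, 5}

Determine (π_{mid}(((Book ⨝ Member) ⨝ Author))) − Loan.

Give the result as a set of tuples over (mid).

{15, 2, 33}

Book ⋈ Member (natural join on aname): {(Cal, 15, 33, Omega, Uma, 5), (Cal, 15, 33, Omega, Zed, 29), (Cal, 15, 33, Omega, Zed, 9), (Cal, 38, 2, Orion, Uma, 5), (Cal, 38, 2, Orion, Zed, 29), (Cal, 38, 2, Orion, Zed, 9), (Fay, 16, 15, Beta, Kim, 12), (Fay, 16, 15, Beta, Sam, 2), (Fay, 16, 15, Beta, Uma, 6), (Fay, 16, 15, Beta, Vic, 21), (Fay, 16, 15, Beta, Vic, 3), (Fay, 5, 18, Vega, Kim, 12), (Fay, 5, 18, Vega, Sam, 2), (Fay, 5, 18, Vega, Uma, 6), (Fay, 5, 18, Vega, Vic, 21), (Fay, 5, 18, Vega, Vic, 3), (Fay, 9, 13, Gamma, Kim, 12), (Fay, 9, 13, Gamma, Sam, 2), (Fay, 9, 13, Gamma, Uma, 6), (Fay, 9, 13, Gamma, Vic, 21), (Fay, 9, 13, Gamma, Vic, 3)}
(Book ⨝ Member) ⋈ Author (natural join on mname): {(Cal, 15, 33, Omega, Uma, 5, p3), (Cal, 38, 2, Orion, Uma, 5, p3), (Fay, 16, 15, Beta, Kim, 12, k2), (Fay, 16, 15, Beta, Uma, 6, p3), (Fay, 5, 18, Vega, Kim, 12, k2), (Fay, 5, 18, Vega, Uma, 6, p3), (Fay, 9, 13, Gamma, Kim, 12, k2), (Fay, 9, 13, Gamma, Uma, 6, p3)}
π[mid]: project onto (mid) (3 duplicate(s) eliminated) → {13, 15, 18, 2, 33}
Difference: {13, 15, 18, 2, 33} with {13, 16, 18, 21, 23, 26, 35, 5} → {15, 2, 33}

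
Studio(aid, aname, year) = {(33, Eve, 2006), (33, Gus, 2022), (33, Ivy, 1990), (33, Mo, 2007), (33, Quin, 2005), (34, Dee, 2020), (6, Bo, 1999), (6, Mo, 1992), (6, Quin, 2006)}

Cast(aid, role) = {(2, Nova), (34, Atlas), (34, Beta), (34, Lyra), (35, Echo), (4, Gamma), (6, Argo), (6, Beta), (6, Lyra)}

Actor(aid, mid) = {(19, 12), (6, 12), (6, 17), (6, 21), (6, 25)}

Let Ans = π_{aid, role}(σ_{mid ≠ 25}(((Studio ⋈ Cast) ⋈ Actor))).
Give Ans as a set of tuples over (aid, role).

Natural join on aid: {(34, Dee, 2020, Atlas), (34, Dee, 2020, Beta), (34, Dee, 2020, Lyra), (6, Bo, 1999, Argo), (6, Bo, 1999, Beta), (6, Bo, 1999, Lyra), (6, Mo, 1992, Argo), (6, Mo, 1992, Beta), (6, Mo, 1992, Lyra), (6, Quin, 2006, Argo), (6, Quin, 2006, Beta), (6, Quin, 2006, Lyra)}
Natural join on aid: {(6, Bo, 1999, Argo, 12), (6, Bo, 1999, Argo, 17), (6, Bo, 1999, Argo, 21), (6, Bo, 1999, Argo, 25), (6, Bo, 1999, Beta, 12), (6, Bo, 1999, Beta, 17), (6, Bo, 1999, Beta, 21), (6, Bo, 1999, Beta, 25), (6, Bo, 1999, Lyra, 12), (6, Bo, 1999, Lyra, 17), (6, Bo, 1999, Lyra, 21), (6, Bo, 1999, Lyra, 25), (6, Mo, 1992, Argo, 12), (6, Mo, 1992, Argo, 17), (6, Mo, 1992, Argo, 21), (6, Mo, 1992, Argo, 25), (6, Mo, 1992, Beta, 12), (6, Mo, 1992, Beta, 17), (6, Mo, 1992, Beta, 21), (6, Mo, 1992, Beta, 25), (6, Mo, 1992, Lyra, 12), (6, Mo, 1992, Lyra, 17), (6, Mo, 1992, Lyra, 21), (6, Mo, 1992, Lyra, 25), (6, Quin, 2006, Argo, 12), (6, Quin, 2006, Argo, 17), (6, Quin, 2006, Argo, 21), (6, Quin, 2006, Argo, 25), (6, Quin, 2006, Beta, 12), (6, Quin, 2006, Beta, 17), (6, Quin, 2006, Beta, 21), (6, Quin, 2006, Beta, 25), (6, Quin, 2006, Lyra, 12), (6, Quin, 2006, Lyra, 17), (6, Quin, 2006, Lyra, 21), (6, Quin, 2006, Lyra, 25)}
Selection mid ≠ 25: {(6, Bo, 1999, Argo, 12), (6, Bo, 1999, Argo, 17), (6, Bo, 1999, Argo, 21), (6, Bo, 1999, Beta, 12), (6, Bo, 1999, Beta, 17), (6, Bo, 1999, Beta, 21), (6, Bo, 1999, Lyra, 12), (6, Bo, 1999, Lyra, 17), (6, Bo, 1999, Lyra, 21), (6, Mo, 1992, Argo, 12), (6, Mo, 1992, Argo, 17), (6, Mo, 1992, Argo, 21), (6, Mo, 1992, Beta, 12), (6, Mo, 1992, Beta, 17), (6, Mo, 1992, Beta, 21), (6, Mo, 1992, Lyra, 12), (6, Mo, 1992, Lyra, 17), (6, Mo, 1992, Lyra, 21), (6, Quin, 2006, Argo, 12), (6, Quin, 2006, Argo, 17), (6, Quin, 2006, Argo, 21), (6, Quin, 2006, Beta, 12), (6, Quin, 2006, Beta, 17), (6, Quin, 2006, Beta, 21), (6, Quin, 2006, Lyra, 12), (6, Quin, 2006, Lyra, 17), (6, Quin, 2006, Lyra, 21)}
π[aid, role]: project onto (aid, role) (24 duplicate(s) eliminated) → {(6, Argo), (6, Beta), (6, Lyra)}

{(6, Argo), (6, Beta), (6, Lyra)}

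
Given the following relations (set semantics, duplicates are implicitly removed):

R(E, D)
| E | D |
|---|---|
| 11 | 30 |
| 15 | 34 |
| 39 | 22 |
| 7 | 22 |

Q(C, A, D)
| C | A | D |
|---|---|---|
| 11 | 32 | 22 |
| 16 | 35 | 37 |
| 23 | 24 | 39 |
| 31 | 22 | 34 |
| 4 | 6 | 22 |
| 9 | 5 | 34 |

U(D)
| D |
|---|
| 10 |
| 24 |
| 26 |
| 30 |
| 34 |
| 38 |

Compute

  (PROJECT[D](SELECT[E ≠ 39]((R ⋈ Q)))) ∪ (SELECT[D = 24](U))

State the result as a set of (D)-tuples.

Joining R and Q on D yields {(15, 34, 31, 22), (15, 34, 9, 5), (39, 22, 11, 32), (39, 22, 4, 6), (7, 22, 11, 32), (7, 22, 4, 6)}.
Filtering on E ≠ 39 leaves {(15, 34, 31, 22), (15, 34, 9, 5), (7, 22, 11, 32), (7, 22, 4, 6)}.
Projecting to D (2 duplicate(s) eliminated): {22, 34}
Filtering on D = 24 leaves {24}.
Taking the union: {22, 24, 34}

{22, 24, 34}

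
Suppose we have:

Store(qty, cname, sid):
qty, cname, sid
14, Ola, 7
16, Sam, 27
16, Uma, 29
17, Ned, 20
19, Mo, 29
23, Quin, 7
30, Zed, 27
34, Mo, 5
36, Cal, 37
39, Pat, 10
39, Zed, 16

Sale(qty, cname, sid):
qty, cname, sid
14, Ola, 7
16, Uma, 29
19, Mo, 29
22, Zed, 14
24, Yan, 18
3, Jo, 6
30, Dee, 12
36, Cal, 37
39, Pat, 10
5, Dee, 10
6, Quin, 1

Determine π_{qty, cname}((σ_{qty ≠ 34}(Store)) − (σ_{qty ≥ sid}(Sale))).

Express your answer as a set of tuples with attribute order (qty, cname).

Selection qty ≠ 34: {(14, Ola, 7), (16, Sam, 27), (16, Uma, 29), (17, Ned, 20), (19, Mo, 29), (23, Quin, 7), (30, Zed, 27), (36, Cal, 37), (39, Pat, 10), (39, Zed, 16)}
Selection qty ≥ sid: {(14, Ola, 7), (22, Zed, 14), (24, Yan, 18), (30, Dee, 12), (39, Pat, 10), (6, Quin, 1)}
Difference: {(14, Ola, 7), (16, Sam, 27), (16, Uma, 29), (17, Ned, 20), (19, Mo, 29), (23, Quin, 7), (30, Zed, 27), (36, Cal, 37), (39, Pat, 10), (39, Zed, 16)} with {(14, Ola, 7), (22, Zed, 14), (24, Yan, 18), (30, Dee, 12), (39, Pat, 10), (6, Quin, 1)} → {(16, Sam, 27), (16, Uma, 29), (17, Ned, 20), (19, Mo, 29), (23, Quin, 7), (30, Zed, 27), (36, Cal, 37), (39, Zed, 16)}
π_{qty, cname} gives {(16, Sam), (16, Uma), (17, Ned), (19, Mo), (23, Quin), (30, Zed), (36, Cal), (39, Zed)}.

{(16, Sam), (16, Uma), (17, Ned), (19, Mo), (23, Quin), (30, Zed), (36, Cal), (39, Zed)}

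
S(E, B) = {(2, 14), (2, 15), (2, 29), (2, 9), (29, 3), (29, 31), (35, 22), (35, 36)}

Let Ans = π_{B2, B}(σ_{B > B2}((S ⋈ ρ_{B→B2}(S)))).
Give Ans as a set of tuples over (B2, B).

{(14, 15), (14, 29), (15, 29), (22, 36), (3, 31), (9, 14), (9, 15), (9, 29)}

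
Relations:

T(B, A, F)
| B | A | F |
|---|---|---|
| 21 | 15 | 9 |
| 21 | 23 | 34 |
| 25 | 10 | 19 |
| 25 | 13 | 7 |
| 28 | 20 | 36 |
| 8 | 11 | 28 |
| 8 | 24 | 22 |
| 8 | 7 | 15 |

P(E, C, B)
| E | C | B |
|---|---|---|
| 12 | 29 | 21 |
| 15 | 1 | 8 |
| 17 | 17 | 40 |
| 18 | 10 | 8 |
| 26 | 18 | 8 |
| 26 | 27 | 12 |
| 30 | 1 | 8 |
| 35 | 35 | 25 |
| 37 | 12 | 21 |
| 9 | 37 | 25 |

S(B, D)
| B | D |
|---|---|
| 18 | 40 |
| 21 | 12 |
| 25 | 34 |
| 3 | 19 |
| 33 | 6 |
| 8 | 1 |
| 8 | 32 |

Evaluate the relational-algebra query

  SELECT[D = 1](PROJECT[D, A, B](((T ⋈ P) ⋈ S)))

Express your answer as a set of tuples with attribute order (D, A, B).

Joining T and P on B yields {(21, 15, 9, 12, 29), (21, 15, 9, 37, 12), (21, 23, 34, 12, 29), (21, 23, 34, 37, 12), (25, 10, 19, 35, 35), (25, 10, 19, 9, 37), (25, 13, 7, 35, 35), (25, 13, 7, 9, 37), (8, 11, 28, 15, 1), (8, 11, 28, 18, 10), (8, 11, 28, 26, 18), (8, 11, 28, 30, 1), (8, 24, 22, 15, 1), (8, 24, 22, 18, 10), (8, 24, 22, 26, 18), (8, 24, 22, 30, 1), (8, 7, 15, 15, 1), (8, 7, 15, 18, 10), (8, 7, 15, 26, 18), (8, 7, 15, 30, 1)}.
Joining (T ⋈ P) and S on B yields {(21, 15, 9, 12, 29, 12), (21, 15, 9, 37, 12, 12), (21, 23, 34, 12, 29, 12), (21, 23, 34, 37, 12, 12), (25, 10, 19, 35, 35, 34), (25, 10, 19, 9, 37, 34), (25, 13, 7, 35, 35, 34), (25, 13, 7, 9, 37, 34), (8, 11, 28, 15, 1, 1), (8, 11, 28, 15, 1, 32), (8, 11, 28, 18, 10, 1), (8, 11, 28, 18, 10, 32), (8, 11, 28, 26, 18, 1), (8, 11, 28, 26, 18, 32), (8, 11, 28, 30, 1, 1), (8, 11, 28, 30, 1, 32), (8, 24, 22, 15, 1, 1), (8, 24, 22, 15, 1, 32), (8, 24, 22, 18, 10, 1), (8, 24, 22, 18, 10, 32), (8, 24, 22, 26, 18, 1), (8, 24, 22, 26, 18, 32), (8, 24, 22, 30, 1, 1), (8, 24, 22, 30, 1, 32), (8, 7, 15, 15, 1, 1), (8, 7, 15, 15, 1, 32), (8, 7, 15, 18, 10, 1), (8, 7, 15, 18, 10, 32), (8, 7, 15, 26, 18, 1), (8, 7, 15, 26, 18, 32), (8, 7, 15, 30, 1, 1), (8, 7, 15, 30, 1, 32)}.
π_{D, A, B} gives {(1, 11, 8), (1, 24, 8), (1, 7, 8), (12, 15, 21), (12, 23, 21), (32, 11, 8), (32, 24, 8), (32, 7, 8), (34, 10, 25), (34, 13, 25)} (22 duplicate(s) eliminated).
σ[D = 1]: keep tuples satisfying D = 1 → {(1, 11, 8), (1, 24, 8), (1, 7, 8)}

{(1, 11, 8), (1, 24, 8), (1, 7, 8)}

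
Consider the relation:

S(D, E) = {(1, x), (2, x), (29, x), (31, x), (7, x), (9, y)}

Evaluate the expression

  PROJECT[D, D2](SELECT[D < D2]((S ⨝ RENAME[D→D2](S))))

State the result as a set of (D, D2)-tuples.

{(1, 2), (1, 29), (1, 31), (1, 7), (2, 29), (2, 31), (2, 7), (29, 31), (7, 29), (7, 31)}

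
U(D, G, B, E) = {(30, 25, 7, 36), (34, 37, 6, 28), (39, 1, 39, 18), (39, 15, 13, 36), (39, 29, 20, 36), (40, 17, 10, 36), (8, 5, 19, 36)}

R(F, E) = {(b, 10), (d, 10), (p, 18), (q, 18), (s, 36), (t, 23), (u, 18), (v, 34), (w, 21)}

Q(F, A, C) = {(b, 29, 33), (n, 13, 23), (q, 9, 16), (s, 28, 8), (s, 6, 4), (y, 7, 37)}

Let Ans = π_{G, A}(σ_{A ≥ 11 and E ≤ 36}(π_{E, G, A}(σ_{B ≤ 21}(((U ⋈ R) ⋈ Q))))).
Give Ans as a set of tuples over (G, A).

Natural join on E: {(30, 25, 7, 36, s), (39, 1, 39, 18, p), (39, 1, 39, 18, q), (39, 1, 39, 18, u), (39, 15, 13, 36, s), (39, 29, 20, 36, s), (40, 17, 10, 36, s), (8, 5, 19, 36, s)}
Natural join on F: {(30, 25, 7, 36, s, 28, 8), (30, 25, 7, 36, s, 6, 4), (39, 1, 39, 18, q, 9, 16), (39, 15, 13, 36, s, 28, 8), (39, 15, 13, 36, s, 6, 4), (39, 29, 20, 36, s, 28, 8), (39, 29, 20, 36, s, 6, 4), (40, 17, 10, 36, s, 28, 8), (40, 17, 10, 36, s, 6, 4), (8, 5, 19, 36, s, 28, 8), (8, 5, 19, 36, s, 6, 4)}
Filtering on B ≤ 21 leaves {(30, 25, 7, 36, s, 28, 8), (30, 25, 7, 36, s, 6, 4), (39, 15, 13, 36, s, 28, 8), (39, 15, 13, 36, s, 6, 4), (39, 29, 20, 36, s, 28, 8), (39, 29, 20, 36, s, 6, 4), (40, 17, 10, 36, s, 28, 8), (40, 17, 10, 36, s, 6, 4), (8, 5, 19, 36, s, 28, 8), (8, 5, 19, 36, s, 6, 4)}.
π[E, G, A]: project onto (E, G, A) → {(36, 15, 28), (36, 15, 6), (36, 17, 28), (36, 17, 6), (36, 25, 28), (36, 25, 6), (36, 29, 28), (36, 29, 6), (36, 5, 28), (36, 5, 6)}
Filtering on A ≥ 11 and E ≤ 36 leaves {(36, 15, 28), (36, 17, 28), (36, 25, 28), (36, 29, 28), (36, 5, 28)}.
π[G, A]: project onto (G, A) → {(15, 28), (17, 28), (25, 28), (29, 28), (5, 28)}

{(15, 28), (17, 28), (25, 28), (29, 28), (5, 28)}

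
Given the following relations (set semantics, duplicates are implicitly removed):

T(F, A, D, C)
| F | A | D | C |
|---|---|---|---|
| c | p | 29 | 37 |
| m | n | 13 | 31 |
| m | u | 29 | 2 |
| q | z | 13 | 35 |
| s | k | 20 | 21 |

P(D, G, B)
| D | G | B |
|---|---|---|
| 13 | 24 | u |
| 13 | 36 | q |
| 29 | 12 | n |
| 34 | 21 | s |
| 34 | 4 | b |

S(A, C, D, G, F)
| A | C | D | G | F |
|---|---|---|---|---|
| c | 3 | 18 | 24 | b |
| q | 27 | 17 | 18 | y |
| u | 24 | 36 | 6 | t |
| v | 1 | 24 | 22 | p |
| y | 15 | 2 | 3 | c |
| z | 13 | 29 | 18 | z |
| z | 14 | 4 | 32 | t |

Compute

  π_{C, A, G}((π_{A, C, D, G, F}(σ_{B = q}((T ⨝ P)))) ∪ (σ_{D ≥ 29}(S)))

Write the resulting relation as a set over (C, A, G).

T ⋈ P (natural join on D): {(c, p, 29, 37, 12, n), (m, n, 13, 31, 24, u), (m, n, 13, 31, 36, q), (m, u, 29, 2, 12, n), (q, z, 13, 35, 24, u), (q, z, 13, 35, 36, q)}
Filtering on B = q leaves {(m, n, 13, 31, 36, q), (q, z, 13, 35, 36, q)}.
π_{A, C, D, G, F} gives {(n, 31, 13, 36, m), (z, 35, 13, 36, q)}.
Filtering on D ≥ 29 leaves {(u, 24, 36, 6, t), (z, 13, 29, 18, z)}.
Taking the union: {(n, 31, 13, 36, m), (u, 24, 36, 6, t), (z, 13, 29, 18, z), (z, 35, 13, 36, q)}
π_{C, A, G} gives {(13, z, 18), (24, u, 6), (31, n, 36), (35, z, 36)}.

{(13, z, 18), (24, u, 6), (31, n, 36), (35, z, 36)}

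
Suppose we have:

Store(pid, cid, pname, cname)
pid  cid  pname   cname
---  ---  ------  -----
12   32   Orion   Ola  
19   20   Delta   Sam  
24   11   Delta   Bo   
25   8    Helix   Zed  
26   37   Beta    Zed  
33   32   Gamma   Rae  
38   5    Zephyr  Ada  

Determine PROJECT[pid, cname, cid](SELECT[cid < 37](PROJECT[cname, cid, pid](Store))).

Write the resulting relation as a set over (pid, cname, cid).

Keep only column(s) cname, cid, pid: {(Ada, 5, 38), (Bo, 11, 24), (Ola, 32, 12), (Rae, 32, 33), (Sam, 20, 19), (Zed, 37, 26), (Zed, 8, 25)}
σ[cid < 37]: keep tuples satisfying cid < 37 → {(Ada, 5, 38), (Bo, 11, 24), (Ola, 32, 12), (Rae, 32, 33), (Sam, 20, 19), (Zed, 8, 25)}
Keep only column(s) pid, cname, cid: {(12, Ola, 32), (19, Sam, 20), (24, Bo, 11), (25, Zed, 8), (33, Rae, 32), (38, Ada, 5)}

{(12, Ola, 32), (19, Sam, 20), (24, Bo, 11), (25, Zed, 8), (33, Rae, 32), (38, Ada, 5)}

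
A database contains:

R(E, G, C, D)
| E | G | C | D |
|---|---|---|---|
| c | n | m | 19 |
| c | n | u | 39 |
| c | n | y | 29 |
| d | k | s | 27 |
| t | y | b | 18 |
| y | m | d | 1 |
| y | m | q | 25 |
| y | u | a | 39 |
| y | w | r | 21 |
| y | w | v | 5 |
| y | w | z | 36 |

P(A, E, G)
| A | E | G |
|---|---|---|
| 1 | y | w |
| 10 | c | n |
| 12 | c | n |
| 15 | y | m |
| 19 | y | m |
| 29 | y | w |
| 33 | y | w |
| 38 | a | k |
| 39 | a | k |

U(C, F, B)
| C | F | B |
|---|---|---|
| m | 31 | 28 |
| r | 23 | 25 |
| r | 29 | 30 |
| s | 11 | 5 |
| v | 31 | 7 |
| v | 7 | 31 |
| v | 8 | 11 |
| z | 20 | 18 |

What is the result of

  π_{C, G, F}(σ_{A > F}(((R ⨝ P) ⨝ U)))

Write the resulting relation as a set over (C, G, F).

Joining R and P on E, G yields {(c, n, m, 19, 10), (c, n, m, 19, 12), (c, n, u, 39, 10), (c, n, u, 39, 12), (c, n, y, 29, 10), (c, n, y, 29, 12), (y, m, d, 1, 15), (y, m, d, 1, 19), (y, m, q, 25, 15), (y, m, q, 25, 19), (y, w, r, 21, 1), (y, w, r, 21, 29), (y, w, r, 21, 33), (y, w, v, 5, 1), (y, w, v, 5, 29), (y, w, v, 5, 33), (y, w, z, 36, 1), (y, w, z, 36, 29), (y, w, z, 36, 33)}.
Joining (R ⨝ P) and U on C yields {(c, n, m, 19, 10, 31, 28), (c, n, m, 19, 12, 31, 28), (y, w, r, 21, 1, 23, 25), (y, w, r, 21, 1, 29, 30), (y, w, r, 21, 29, 23, 25), (y, w, r, 21, 29, 29, 30), (y, w, r, 21, 33, 23, 25), (y, w, r, 21, 33, 29, 30), (y, w, v, 5, 1, 31, 7), (y, w, v, 5, 1, 7, 31), (y, w, v, 5, 1, 8, 11), (y, w, v, 5, 29, 31, 7), (y, w, v, 5, 29, 7, 31), (y, w, v, 5, 29, 8, 11), (y, w, v, 5, 33, 31, 7), (y, w, v, 5, 33, 7, 31), (y, w, v, 5, 33, 8, 11), (y, w, z, 36, 1, 20, 18), (y, w, z, 36, 29, 20, 18), (y, w, z, 36, 33, 20, 18)}.
Selection A > F: {(y, w, r, 21, 29, 23, 25), (y, w, r, 21, 33, 23, 25), (y, w, r, 21, 33, 29, 30), (y, w, v, 5, 29, 7, 31), (y, w, v, 5, 29, 8, 11), (y, w, v, 5, 33, 31, 7), (y, w, v, 5, 33, 7, 31), (y, w, v, 5, 33, 8, 11), (y, w, z, 36, 29, 20, 18), (y, w, z, 36, 33, 20, 18)}
Projecting to C, G, F (4 duplicate(s) eliminated): {(r, w, 23), (r, w, 29), (v, w, 31), (v, w, 7), (v, w, 8), (z, w, 20)}

{(r, w, 23), (r, w, 29), (v, w, 31), (v, w, 7), (v, w, 8), (z, w, 20)}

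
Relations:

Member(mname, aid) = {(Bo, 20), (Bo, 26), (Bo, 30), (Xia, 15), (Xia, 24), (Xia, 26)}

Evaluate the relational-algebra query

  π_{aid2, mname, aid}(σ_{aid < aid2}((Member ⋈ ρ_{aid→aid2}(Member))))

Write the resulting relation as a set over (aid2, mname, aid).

{(24, Xia, 15), (26, Bo, 20), (26, Xia, 15), (26, Xia, 24), (30, Bo, 20), (30, Bo, 26)}

ρ[aid→aid2]: schema becomes (mname, aid2); tuples unchanged.
Joining Member and ρ_{aid→aid2}(Member) on mname yields {(Bo, 20, 20), (Bo, 20, 26), (Bo, 20, 30), (Bo, 26, 20), (Bo, 26, 26), (Bo, 26, 30), (Bo, 30, 20), (Bo, 30, 26), (Bo, 30, 30), (Xia, 15, 15), (Xia, 15, 24), (Xia, 15, 26), (Xia, 24, 15), (Xia, 24, 24), (Xia, 24, 26), (Xia, 26, 15), (Xia, 26, 24), (Xia, 26, 26)}.
Apply σ_{aid < aid2}; surviving tuples: {(Bo, 20, 26), (Bo, 20, 30), (Bo, 26, 30), (Xia, 15, 24), (Xia, 15, 26), (Xia, 24, 26)}
Projecting to aid2, mname, aid: {(24, Xia, 15), (26, Bo, 20), (26, Xia, 15), (26, Xia, 24), (30, Bo, 20), (30, Bo, 26)}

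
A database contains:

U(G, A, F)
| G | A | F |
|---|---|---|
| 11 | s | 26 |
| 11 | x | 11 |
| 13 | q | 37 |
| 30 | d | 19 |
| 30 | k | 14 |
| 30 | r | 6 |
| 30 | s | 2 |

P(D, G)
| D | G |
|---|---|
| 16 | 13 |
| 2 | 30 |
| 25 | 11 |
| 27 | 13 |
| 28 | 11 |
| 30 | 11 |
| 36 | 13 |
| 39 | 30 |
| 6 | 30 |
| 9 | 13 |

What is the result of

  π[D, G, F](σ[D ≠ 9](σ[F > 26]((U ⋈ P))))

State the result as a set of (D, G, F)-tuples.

U ⋈ P (natural join on G): {(11, s, 26, 25), (11, s, 26, 28), (11, s, 26, 30), (11, x, 11, 25), (11, x, 11, 28), (11, x, 11, 30), (13, q, 37, 16), (13, q, 37, 27), (13, q, 37, 36), (13, q, 37, 9), (30, d, 19, 2), (30, d, 19, 39), (30, d, 19, 6), (30, k, 14, 2), (30, k, 14, 39), (30, k, 14, 6), (30, r, 6, 2), (30, r, 6, 39), (30, r, 6, 6), (30, s, 2, 2), (30, s, 2, 39), (30, s, 2, 6)}
Selection F > 26: {(13, q, 37, 16), (13, q, 37, 27), (13, q, 37, 36), (13, q, 37, 9)}
Selection D ≠ 9: {(13, q, 37, 16), (13, q, 37, 27), (13, q, 37, 36)}
Keep only column(s) D, G, F: {(16, 13, 37), (27, 13, 37), (36, 13, 37)}

{(16, 13, 37), (27, 13, 37), (36, 13, 37)}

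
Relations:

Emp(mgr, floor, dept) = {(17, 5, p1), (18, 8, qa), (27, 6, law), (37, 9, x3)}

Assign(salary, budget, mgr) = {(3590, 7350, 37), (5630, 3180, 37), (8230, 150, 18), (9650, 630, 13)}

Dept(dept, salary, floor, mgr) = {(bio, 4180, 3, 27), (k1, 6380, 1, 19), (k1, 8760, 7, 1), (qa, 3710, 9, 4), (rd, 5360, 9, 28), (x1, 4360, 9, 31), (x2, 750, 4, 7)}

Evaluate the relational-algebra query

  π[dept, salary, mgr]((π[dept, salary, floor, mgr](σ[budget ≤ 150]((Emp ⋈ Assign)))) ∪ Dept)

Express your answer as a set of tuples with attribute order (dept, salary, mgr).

Natural join on mgr: {(18, 8, qa, 8230, 150), (37, 9, x3, 3590, 7350), (37, 9, x3, 5630, 3180)}
Filtering on budget ≤ 150 leaves {(18, 8, qa, 8230, 150)}.
π[dept, salary, floor, mgr]: project onto (dept, salary, floor, mgr) → {(qa, 8230, 8, 18)}
Set union of the two operands is {(bio, 4180, 3, 27), (k1, 6380, 1, 19), (k1, 8760, 7, 1), (qa, 3710, 9, 4), (qa, 8230, 8, 18), (rd, 5360, 9, 28), (x1, 4360, 9, 31), (x2, 750, 4, 7)}.
π[dept, salary, mgr]: project onto (dept, salary, mgr) → {(bio, 4180, 27), (k1, 6380, 19), (k1, 8760, 1), (qa, 3710, 4), (qa, 8230, 18), (rd, 5360, 28), (x1, 4360, 31), (x2, 750, 7)}

{(bio, 4180, 27), (k1, 6380, 19), (k1, 8760, 1), (qa, 3710, 4), (qa, 8230, 18), (rd, 5360, 28), (x1, 4360, 31), (x2, 750, 7)}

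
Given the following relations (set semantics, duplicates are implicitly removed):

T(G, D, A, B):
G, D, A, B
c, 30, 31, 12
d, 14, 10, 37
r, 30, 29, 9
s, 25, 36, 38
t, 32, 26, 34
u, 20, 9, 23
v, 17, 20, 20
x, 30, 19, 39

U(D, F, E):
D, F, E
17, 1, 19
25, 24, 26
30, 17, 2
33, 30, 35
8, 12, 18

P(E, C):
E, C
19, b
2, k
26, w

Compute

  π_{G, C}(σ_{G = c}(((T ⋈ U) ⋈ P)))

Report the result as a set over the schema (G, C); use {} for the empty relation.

{(c, k)}

Joining T and U on D yields {(c, 30, 31, 12, 17, 2), (r, 30, 29, 9, 17, 2), (s, 25, 36, 38, 24, 26), (v, 17, 20, 20, 1, 19), (x, 30, 19, 39, 17, 2)}.
Joining (T ⋈ U) and P on E yields {(c, 30, 31, 12, 17, 2, k), (r, 30, 29, 9, 17, 2, k), (s, 25, 36, 38, 24, 26, w), (v, 17, 20, 20, 1, 19, b), (x, 30, 19, 39, 17, 2, k)}.
Selection G = c: {(c, 30, 31, 12, 17, 2, k)}
Projecting to G, C: {(c, k)}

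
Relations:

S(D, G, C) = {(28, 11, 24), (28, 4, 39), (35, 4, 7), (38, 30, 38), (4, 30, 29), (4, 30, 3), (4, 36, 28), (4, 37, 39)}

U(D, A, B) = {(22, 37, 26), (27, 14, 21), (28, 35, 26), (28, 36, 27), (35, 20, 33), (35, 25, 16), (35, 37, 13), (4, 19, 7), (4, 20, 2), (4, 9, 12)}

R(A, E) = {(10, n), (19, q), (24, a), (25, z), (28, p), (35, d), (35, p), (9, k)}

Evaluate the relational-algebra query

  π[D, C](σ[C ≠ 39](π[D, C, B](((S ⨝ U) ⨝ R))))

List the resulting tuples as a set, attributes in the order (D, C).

S ⋈ U (natural join on D): {(28, 11, 24, 35, 26), (28, 11, 24, 36, 27), (28, 4, 39, 35, 26), (28, 4, 39, 36, 27), (35, 4, 7, 20, 33), (35, 4, 7, 25, 16), (35, 4, 7, 37, 13), (4, 30, 29, 19, 7), (4, 30, 29, 20, 2), (4, 30, 29, 9, 12), (4, 30, 3, 19, 7), (4, 30, 3, 20, 2), (4, 30, 3, 9, 12), (4, 36, 28, 19, 7), (4, 36, 28, 20, 2), (4, 36, 28, 9, 12), (4, 37, 39, 19, 7), (4, 37, 39, 20, 2), (4, 37, 39, 9, 12)}
(S ⨝ U) ⋈ R (natural join on A): {(28, 11, 24, 35, 26, d), (28, 11, 24, 35, 26, p), (28, 4, 39, 35, 26, d), (28, 4, 39, 35, 26, p), (35, 4, 7, 25, 16, z), (4, 30, 29, 19, 7, q), (4, 30, 29, 9, 12, k), (4, 30, 3, 19, 7, q), (4, 30, 3, 9, 12, k), (4, 36, 28, 19, 7, q), (4, 36, 28, 9, 12, k), (4, 37, 39, 19, 7, q), (4, 37, 39, 9, 12, k)}
Keep only column(s) D, C, B (2 duplicate(s) eliminated): {(28, 24, 26), (28, 39, 26), (35, 7, 16), (4, 28, 12), (4, 28, 7), (4, 29, 12), (4, 29, 7), (4, 3, 12), (4, 3, 7), (4, 39, 12), (4, 39, 7)}
Apply σ_{C ≠ 39}; surviving tuples: {(28, 24, 26), (35, 7, 16), (4, 28, 12), (4, 28, 7), (4, 29, 12), (4, 29, 7), (4, 3, 12), (4, 3, 7)}
Keep only column(s) D, C (3 duplicate(s) eliminated): {(28, 24), (35, 7), (4, 28), (4, 29), (4, 3)}

{(28, 24), (35, 7), (4, 28), (4, 29), (4, 3)}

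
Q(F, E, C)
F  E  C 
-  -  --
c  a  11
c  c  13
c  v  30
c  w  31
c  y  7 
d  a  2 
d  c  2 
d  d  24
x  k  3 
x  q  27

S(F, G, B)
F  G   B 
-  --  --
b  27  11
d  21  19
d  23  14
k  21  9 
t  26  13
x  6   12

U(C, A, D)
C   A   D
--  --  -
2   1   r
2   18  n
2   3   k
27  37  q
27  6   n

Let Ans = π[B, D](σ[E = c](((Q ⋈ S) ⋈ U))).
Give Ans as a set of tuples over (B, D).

{(14, k), (14, n), (14, r), (19, k), (19, n), (19, r)}

Q ⋈ S (natural join on F): {(d, a, 2, 21, 19), (d, a, 2, 23, 14), (d, c, 2, 21, 19), (d, c, 2, 23, 14), (d, d, 24, 21, 19), (d, d, 24, 23, 14), (x, k, 3, 6, 12), (x, q, 27, 6, 12)}
(Q ⋈ S) ⋈ U (natural join on C): {(d, a, 2, 21, 19, 1, r), (d, a, 2, 21, 19, 18, n), (d, a, 2, 21, 19, 3, k), (d, a, 2, 23, 14, 1, r), (d, a, 2, 23, 14, 18, n), (d, a, 2, 23, 14, 3, k), (d, c, 2, 21, 19, 1, r), (d, c, 2, 21, 19, 18, n), (d, c, 2, 21, 19, 3, k), (d, c, 2, 23, 14, 1, r), (d, c, 2, 23, 14, 18, n), (d, c, 2, 23, 14, 3, k), (x, q, 27, 6, 12, 37, q), (x, q, 27, 6, 12, 6, n)}
Apply σ_{E = c}; surviving tuples: {(d, c, 2, 21, 19, 1, r), (d, c, 2, 21, 19, 18, n), (d, c, 2, 21, 19, 3, k), (d, c, 2, 23, 14, 1, r), (d, c, 2, 23, 14, 18, n), (d, c, 2, 23, 14, 3, k)}
Keep only column(s) B, D: {(14, k), (14, n), (14, r), (19, k), (19, n), (19, r)}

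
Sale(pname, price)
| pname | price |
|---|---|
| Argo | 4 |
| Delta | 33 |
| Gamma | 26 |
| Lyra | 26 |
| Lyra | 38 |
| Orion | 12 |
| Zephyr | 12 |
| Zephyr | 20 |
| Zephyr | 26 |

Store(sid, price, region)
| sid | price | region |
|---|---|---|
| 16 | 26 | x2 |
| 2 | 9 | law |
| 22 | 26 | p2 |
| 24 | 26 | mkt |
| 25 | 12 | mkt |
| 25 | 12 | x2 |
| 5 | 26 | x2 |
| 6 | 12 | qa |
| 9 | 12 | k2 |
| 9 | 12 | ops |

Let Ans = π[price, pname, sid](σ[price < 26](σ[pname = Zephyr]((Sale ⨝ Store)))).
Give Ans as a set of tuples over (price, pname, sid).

Natural join on price: {(Gamma, 26, 16, x2), (Gamma, 26, 22, p2), (Gamma, 26, 24, mkt), (Gamma, 26, 5, x2), (Lyra, 26, 16, x2), (Lyra, 26, 22, p2), (Lyra, 26, 24, mkt), (Lyra, 26, 5, x2), (Orion, 12, 25, mkt), (Orion, 12, 25, x2), (Orion, 12, 6, qa), (Orion, 12, 9, k2), (Orion, 12, 9, ops), (Zephyr, 12, 25, mkt), (Zephyr, 12, 25, x2), (Zephyr, 12, 6, qa), (Zephyr, 12, 9, k2), (Zephyr, 12, 9, ops), (Zephyr, 26, 16, x2), (Zephyr, 26, 22, p2), (Zephyr, 26, 24, mkt), (Zephyr, 26, 5, x2)}
Apply σ_{pname = Zephyr}; surviving tuples: {(Zephyr, 12, 25, mkt), (Zephyr, 12, 25, x2), (Zephyr, 12, 6, qa), (Zephyr, 12, 9, k2), (Zephyr, 12, 9, ops), (Zephyr, 26, 16, x2), (Zephyr, 26, 22, p2), (Zephyr, 26, 24, mkt), (Zephyr, 26, 5, x2)}
Apply σ_{price < 26}; surviving tuples: {(Zephyr, 12, 25, mkt), (Zephyr, 12, 25, x2), (Zephyr, 12, 6, qa), (Zephyr, 12, 9, k2), (Zephyr, 12, 9, ops)}
Keep only column(s) price, pname, sid (2 duplicate(s) eliminated): {(12, Zephyr, 25), (12, Zephyr, 6), (12, Zephyr, 9)}

{(12, Zephyr, 25), (12, Zephyr, 6), (12, Zephyr, 9)}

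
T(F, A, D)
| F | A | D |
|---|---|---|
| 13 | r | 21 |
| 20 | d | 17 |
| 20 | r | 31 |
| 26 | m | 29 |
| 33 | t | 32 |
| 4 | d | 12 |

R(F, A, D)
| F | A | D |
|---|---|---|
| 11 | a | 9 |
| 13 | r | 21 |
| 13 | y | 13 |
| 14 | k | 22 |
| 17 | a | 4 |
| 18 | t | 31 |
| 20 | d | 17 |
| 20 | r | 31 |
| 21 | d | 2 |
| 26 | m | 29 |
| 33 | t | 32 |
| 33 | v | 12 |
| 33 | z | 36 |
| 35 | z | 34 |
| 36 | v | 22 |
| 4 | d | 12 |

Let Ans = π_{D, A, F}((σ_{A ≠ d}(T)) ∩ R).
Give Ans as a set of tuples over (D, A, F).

{(21, r, 13), (29, m, 26), (31, r, 20), (32, t, 33)}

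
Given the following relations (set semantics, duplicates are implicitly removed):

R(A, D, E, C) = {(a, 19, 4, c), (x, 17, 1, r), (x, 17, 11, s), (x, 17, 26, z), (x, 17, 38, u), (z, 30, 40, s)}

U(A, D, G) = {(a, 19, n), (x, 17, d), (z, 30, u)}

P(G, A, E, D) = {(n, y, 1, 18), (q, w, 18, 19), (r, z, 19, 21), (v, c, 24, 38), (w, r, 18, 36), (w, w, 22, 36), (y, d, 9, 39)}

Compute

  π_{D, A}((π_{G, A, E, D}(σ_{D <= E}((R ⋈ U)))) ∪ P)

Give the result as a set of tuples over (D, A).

Natural join on A, D: {(a, 19, 4, c, n), (x, 17, 1, r, d), (x, 17, 11, s, d), (x, 17, 26, z, d), (x, 17, 38, u, d), (z, 30, 40, s, u)}
σ[D <= E]: keep tuples satisfying D <= E → {(x, 17, 26, z, d), (x, 17, 38, u, d), (z, 30, 40, s, u)}
Projecting to G, A, E, D: {(d, x, 26, 17), (d, x, 38, 17), (u, z, 40, 30)}
Set union of the two operands is {(d, x, 26, 17), (d, x, 38, 17), (n, y, 1, 18), (q, w, 18, 19), (r, z, 19, 21), (u, z, 40, 30), (v, c, 24, 38), (w, r, 18, 36), (w, w, 22, 36), (y, d, 9, 39)}.
Projecting to D, A (1 duplicate(s) eliminated): {(17, x), (18, y), (19, w), (21, z), (30, z), (36, r), (36, w), (38, c), (39, d)}

{(17, x), (18, y), (19, w), (21, z), (30, z), (36, r), (36, w), (38, c), (39, d)}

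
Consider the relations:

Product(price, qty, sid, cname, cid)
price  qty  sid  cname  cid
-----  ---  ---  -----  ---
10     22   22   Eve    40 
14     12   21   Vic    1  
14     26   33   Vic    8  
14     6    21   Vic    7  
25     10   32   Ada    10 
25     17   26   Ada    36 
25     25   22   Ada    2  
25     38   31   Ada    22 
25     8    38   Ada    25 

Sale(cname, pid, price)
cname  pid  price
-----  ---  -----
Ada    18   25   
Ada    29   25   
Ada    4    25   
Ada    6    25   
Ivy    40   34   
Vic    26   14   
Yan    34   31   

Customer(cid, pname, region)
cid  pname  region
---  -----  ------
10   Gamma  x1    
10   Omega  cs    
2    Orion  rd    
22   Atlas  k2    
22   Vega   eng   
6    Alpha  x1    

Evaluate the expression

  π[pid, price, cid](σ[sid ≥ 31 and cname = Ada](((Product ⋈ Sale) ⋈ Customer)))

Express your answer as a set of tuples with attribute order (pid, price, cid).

Natural join on price, cname: {(14, 12, 21, Vic, 1, 26), (14, 26, 33, Vic, 8, 26), (14, 6, 21, Vic, 7, 26), (25, 10, 32, Ada, 10, 18), (25, 10, 32, Ada, 10, 29), (25, 10, 32, Ada, 10, 4), (25, 10, 32, Ada, 10, 6), (25, 17, 26, Ada, 36, 18), (25, 17, 26, Ada, 36, 29), (25, 17, 26, Ada, 36, 4), (25, 17, 26, Ada, 36, 6), (25, 25, 22, Ada, 2, 18), (25, 25, 22, Ada, 2, 29), (25, 25, 22, Ada, 2, 4), (25, 25, 22, Ada, 2, 6), (25, 38, 31, Ada, 22, 18), (25, 38, 31, Ada, 22, 29), (25, 38, 31, Ada, 22, 4), (25, 38, 31, Ada, 22, 6), (25, 8, 38, Ada, 25, 18), (25, 8, 38, Ada, 25, 29), (25, 8, 38, Ada, 25, 4), (25, 8, 38, Ada, 25, 6)}
Natural join on cid: {(25, 10, 32, Ada, 10, 18, Gamma, x1), (25, 10, 32, Ada, 10, 18, Omega, cs), (25, 10, 32, Ada, 10, 29, Gamma, x1), (25, 10, 32, Ada, 10, 29, Omega, cs), (25, 10, 32, Ada, 10, 4, Gamma, x1), (25, 10, 32, Ada, 10, 4, Omega, cs), (25, 10, 32, Ada, 10, 6, Gamma, x1), (25, 10, 32, Ada, 10, 6, Omega, cs), (25, 25, 22, Ada, 2, 18, Orion, rd), (25, 25, 22, Ada, 2, 29, Orion, rd), (25, 25, 22, Ada, 2, 4, Orion, rd), (25, 25, 22, Ada, 2, 6, Orion, rd), (25, 38, 31, Ada, 22, 18, Atlas, k2), (25, 38, 31, Ada, 22, 18, Vega, eng), (25, 38, 31, Ada, 22, 29, Atlas, k2), (25, 38, 31, Ada, 22, 29, Vega, eng), (25, 38, 31, Ada, 22, 4, Atlas, k2), (25, 38, 31, Ada, 22, 4, Vega, eng), (25, 38, 31, Ada, 22, 6, Atlas, k2), (25, 38, 31, Ada, 22, 6, Vega, eng)}
Selection sid ≥ 31 and cname = Ada: {(25, 10, 32, Ada, 10, 18, Gamma, x1), (25, 10, 32, Ada, 10, 18, Omega, cs), (25, 10, 32, Ada, 10, 29, Gamma, x1), (25, 10, 32, Ada, 10, 29, Omega, cs), (25, 10, 32, Ada, 10, 4, Gamma, x1), (25, 10, 32, Ada, 10, 4, Omega, cs), (25, 10, 32, Ada, 10, 6, Gamma, x1), (25, 10, 32, Ada, 10, 6, Omega, cs), (25, 38, 31, Ada, 22, 18, Atlas, k2), (25, 38, 31, Ada, 22, 18, Vega, eng), (25, 38, 31, Ada, 22, 29, Atlas, k2), (25, 38, 31, Ada, 22, 29, Vega, eng), (25, 38, 31, Ada, 22, 4, Atlas, k2), (25, 38, 31, Ada, 22, 4, Vega, eng), (25, 38, 31, Ada, 22, 6, Atlas, k2), (25, 38, 31, Ada, 22, 6, Vega, eng)}
Projecting to pid, price, cid (8 duplicate(s) eliminated): {(18, 25, 10), (18, 25, 22), (29, 25, 10), (29, 25, 22), (4, 25, 10), (4, 25, 22), (6, 25, 10), (6, 25, 22)}

{(18, 25, 10), (18, 25, 22), (29, 25, 10), (29, 25, 22), (4, 25, 10), (4, 25, 22), (6, 25, 10), (6, 25, 22)}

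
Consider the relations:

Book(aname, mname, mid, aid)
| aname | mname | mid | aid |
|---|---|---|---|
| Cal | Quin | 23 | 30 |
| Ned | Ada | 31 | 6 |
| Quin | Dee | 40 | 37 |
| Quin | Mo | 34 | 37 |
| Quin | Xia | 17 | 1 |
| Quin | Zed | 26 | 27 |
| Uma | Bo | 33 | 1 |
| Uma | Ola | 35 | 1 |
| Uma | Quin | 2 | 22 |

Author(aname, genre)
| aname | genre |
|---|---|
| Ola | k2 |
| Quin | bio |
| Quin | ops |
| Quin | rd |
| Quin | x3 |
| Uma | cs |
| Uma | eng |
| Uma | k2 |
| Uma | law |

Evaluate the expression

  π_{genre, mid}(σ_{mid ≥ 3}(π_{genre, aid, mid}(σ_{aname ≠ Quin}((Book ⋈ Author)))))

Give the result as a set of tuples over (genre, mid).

Book ⋈ Author (natural join on aname): {(Quin, Dee, 40, 37, bio), (Quin, Dee, 40, 37, ops), (Quin, Dee, 40, 37, rd), (Quin, Dee, 40, 37, x3), (Quin, Mo, 34, 37, bio), (Quin, Mo, 34, 37, ops), (Quin, Mo, 34, 37, rd), (Quin, Mo, 34, 37, x3), (Quin, Xia, 17, 1, bio), (Quin, Xia, 17, 1, ops), (Quin, Xia, 17, 1, rd), (Quin, Xia, 17, 1, x3), (Quin, Zed, 26, 27, bio), (Quin, Zed, 26, 27, ops), (Quin, Zed, 26, 27, rd), (Quin, Zed, 26, 27, x3), (Uma, Bo, 33, 1, cs), (Uma, Bo, 33, 1, eng), (Uma, Bo, 33, 1, k2), (Uma, Bo, 33, 1, law), (Uma, Ola, 35, 1, cs), (Uma, Ola, 35, 1, eng), (Uma, Ola, 35, 1, k2), (Uma, Ola, 35, 1, law), (Uma, Quin, 2, 22, cs), (Uma, Quin, 2, 22, eng), (Uma, Quin, 2, 22, k2), (Uma, Quin, 2, 22, law)}
Apply σ_{aname ≠ Quin}; surviving tuples: {(Uma, Bo, 33, 1, cs), (Uma, Bo, 33, 1, eng), (Uma, Bo, 33, 1, k2), (Uma, Bo, 33, 1, law), (Uma, Ola, 35, 1, cs), (Uma, Ola, 35, 1, eng), (Uma, Ola, 35, 1, k2), (Uma, Ola, 35, 1, law), (Uma, Quin, 2, 22, cs), (Uma, Quin, 2, 22, eng), (Uma, Quin, 2, 22, k2), (Uma, Quin, 2, 22, law)}
π[genre, aid, mid]: project onto (genre, aid, mid) → {(cs, 1, 33), (cs, 1, 35), (cs, 22, 2), (eng, 1, 33), (eng, 1, 35), (eng, 22, 2), (k2, 1, 33), (k2, 1, 35), (k2, 22, 2), (law, 1, 33), (law, 1, 35), (law, 22, 2)}
Apply σ_{mid ≥ 3}; surviving tuples: {(cs, 1, 33), (cs, 1, 35), (eng, 1, 33), (eng, 1, 35), (k2, 1, 33), (k2, 1, 35), (law, 1, 33), (law, 1, 35)}
π[genre, mid]: project onto (genre, mid) → {(cs, 33), (cs, 35), (eng, 33), (eng, 35), (k2, 33), (k2, 35), (law, 33), (law, 35)}

{(cs, 33), (cs, 35), (eng, 33), (eng, 35), (k2, 33), (k2, 35), (law, 33), (law, 35)}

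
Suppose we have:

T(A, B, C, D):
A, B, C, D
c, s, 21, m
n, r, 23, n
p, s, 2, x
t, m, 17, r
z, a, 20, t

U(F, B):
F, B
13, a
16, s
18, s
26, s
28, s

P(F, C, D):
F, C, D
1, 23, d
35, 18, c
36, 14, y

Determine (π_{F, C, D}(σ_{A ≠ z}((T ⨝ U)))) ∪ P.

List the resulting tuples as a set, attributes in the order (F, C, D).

Natural join on B: {(c, s, 21, m, 16), (c, s, 21, m, 18), (c, s, 21, m, 26), (c, s, 21, m, 28), (p, s, 2, x, 16), (p, s, 2, x, 18), (p, s, 2, x, 26), (p, s, 2, x, 28), (z, a, 20, t, 13)}
Selection A ≠ z: {(c, s, 21, m, 16), (c, s, 21, m, 18), (c, s, 21, m, 26), (c, s, 21, m, 28), (p, s, 2, x, 16), (p, s, 2, x, 18), (p, s, 2, x, 26), (p, s, 2, x, 28)}
Projecting to F, C, D: {(16, 2, x), (16, 21, m), (18, 2, x), (18, 21, m), (26, 2, x), (26, 21, m), (28, 2, x), (28, 21, m)}
Taking the union: {(1, 23, d), (16, 2, x), (16, 21, m), (18, 2, x), (18, 21, m), (26, 2, x), (26, 21, m), (28, 2, x), (28, 21, m), (35, 18, c), (36, 14, y)}

{(1, 23, d), (16, 2, x), (16, 21, m), (18, 2, x), (18, 21, m), (26, 2, x), (26, 21, m), (28, 2, x), (28, 21, m), (35, 18, c), (36, 14, y)}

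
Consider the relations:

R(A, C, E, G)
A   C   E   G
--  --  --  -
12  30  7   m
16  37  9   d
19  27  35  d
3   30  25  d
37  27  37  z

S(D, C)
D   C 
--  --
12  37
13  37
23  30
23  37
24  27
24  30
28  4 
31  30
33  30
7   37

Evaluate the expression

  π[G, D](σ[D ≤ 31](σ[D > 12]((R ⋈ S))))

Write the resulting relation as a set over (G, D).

{(d, 13), (d, 23), (d, 24), (d, 31), (m, 23), (m, 24), (m, 31), (z, 24)}

Joining R and S on C yields {(12, 30, 7, m, 23), (12, 30, 7, m, 24), (12, 30, 7, m, 31), (12, 30, 7, m, 33), (16, 37, 9, d, 12), (16, 37, 9, d, 13), (16, 37, 9, d, 23), (16, 37, 9, d, 7), (19, 27, 35, d, 24), (3, 30, 25, d, 23), (3, 30, 25, d, 24), (3, 30, 25, d, 31), (3, 30, 25, d, 33), (37, 27, 37, z, 24)}.
σ[D > 12]: keep tuples satisfying D > 12 → {(12, 30, 7, m, 23), (12, 30, 7, m, 24), (12, 30, 7, m, 31), (12, 30, 7, m, 33), (16, 37, 9, d, 13), (16, 37, 9, d, 23), (19, 27, 35, d, 24), (3, 30, 25, d, 23), (3, 30, 25, d, 24), (3, 30, 25, d, 31), (3, 30, 25, d, 33), (37, 27, 37, z, 24)}
σ[D ≤ 31]: keep tuples satisfying D ≤ 31 → {(12, 30, 7, m, 23), (12, 30, 7, m, 24), (12, 30, 7, m, 31), (16, 37, 9, d, 13), (16, 37, 9, d, 23), (19, 27, 35, d, 24), (3, 30, 25, d, 23), (3, 30, 25, d, 24), (3, 30, 25, d, 31), (37, 27, 37, z, 24)}
π_{G, D} gives {(d, 13), (d, 23), (d, 24), (d, 31), (m, 23), (m, 24), (m, 31), (z, 24)} (2 duplicate(s) eliminated).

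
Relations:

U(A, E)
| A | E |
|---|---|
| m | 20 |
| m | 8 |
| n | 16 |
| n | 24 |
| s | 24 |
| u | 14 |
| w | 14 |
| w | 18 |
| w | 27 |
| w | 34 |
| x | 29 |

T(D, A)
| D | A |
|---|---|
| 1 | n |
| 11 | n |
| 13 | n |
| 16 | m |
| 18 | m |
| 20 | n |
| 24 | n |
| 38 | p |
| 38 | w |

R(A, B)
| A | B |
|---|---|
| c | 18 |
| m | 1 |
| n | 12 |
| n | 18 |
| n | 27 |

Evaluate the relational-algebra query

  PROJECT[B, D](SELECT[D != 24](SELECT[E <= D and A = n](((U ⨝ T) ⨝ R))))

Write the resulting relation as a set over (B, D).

{(12, 20), (18, 20), (27, 20)}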